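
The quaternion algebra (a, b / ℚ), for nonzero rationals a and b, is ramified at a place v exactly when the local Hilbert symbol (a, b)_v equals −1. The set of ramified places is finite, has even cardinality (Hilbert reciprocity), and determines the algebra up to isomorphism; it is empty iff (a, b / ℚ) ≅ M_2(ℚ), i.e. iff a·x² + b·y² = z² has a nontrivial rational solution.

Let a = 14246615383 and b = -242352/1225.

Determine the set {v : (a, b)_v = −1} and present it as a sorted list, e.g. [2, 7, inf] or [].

[13, 37]

(a, b) ≡ (3367, -187) mod (ℚ^×)²; places V = {2, 3, 5, 7, 11, 13, 17, 37, ∞}.
(a,b)_37: α=1, u≡14; β=0, v≡18 (mod 37); (14|37)=-1, (18|37)=-1; sign (−1)^0·-1^0·-1^1 = -1.
(a,b)_∞: sgn(3367)=+, sgn(-187)=−, so +1.
(a,b)_7: α=1, u≡5; β=-2, v≡4 (mod 7); (5|7)=-1, (4|7)=+1; sign (−1)^0·-1^-2·+1^1 = +1.
(a,b)_2: α=0, β=4; u≡7, v≡5 (mod 8); ε(u)ε(v)=1·0, αω(v)=0·1, βω(u)=4·0; sum ≡ 0  ⇒  +1.
(a,b)_17: α=2, u≡4; β=1, v≡7 (mod 17); (4|17)=+1, (7|17)=-1; sign (−1)^0·+1^1·-1^2 = +1.
(a,b)_13: α=1, u≡4; β=0, v≡11 (mod 13); (4|13)=+1, (11|13)=-1; sign (−1)^0·+1^0·-1^1 = -1.
(a,b)_5: α=0, u≡3; β=-2, v≡2 (mod 5); (3|5)=-1, (2|5)=-1; sign (−1)^0·-1^-2·-1^0 = +1.
(a,b)_11: α=4, u≡3; β=1, v≡3 (mod 11); (3|11)=+1, (3|11)=+1; sign (−1)^0·+1^1·+1^4 = +1.
(a,b)_3: α=0, u≡1; β=4, v≡2 (mod 3); (1|3)=+1, (2|3)=-1; sign (−1)^0·+1^4·-1^0 = +1.
|Ram(3367, -187)| = 2, even; anisotropic at {13, 37}.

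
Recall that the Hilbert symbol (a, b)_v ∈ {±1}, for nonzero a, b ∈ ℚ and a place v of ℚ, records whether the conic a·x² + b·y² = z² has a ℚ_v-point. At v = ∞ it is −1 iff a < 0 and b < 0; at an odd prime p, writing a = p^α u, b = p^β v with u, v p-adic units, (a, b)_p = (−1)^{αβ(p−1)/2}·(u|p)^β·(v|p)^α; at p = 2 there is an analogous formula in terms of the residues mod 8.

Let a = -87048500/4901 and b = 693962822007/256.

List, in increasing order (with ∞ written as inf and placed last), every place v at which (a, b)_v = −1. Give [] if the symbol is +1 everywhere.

[2, 5, 13, 17]

(a, b) ≡ (-515185, 44863) mod (ℚ^×)²; places V = {2, 3, 5, 7, 11, 13, 17, 19, 23, 29, ∞}.
(a,b)_3: α=0, u≡2; β=4, v≡1 (mod 3); (2|3)=-1, (1|3)=+1; sign (−1)^0·-1^4·+1^0 = +1.
(a,b)_17: α=1, u≡14; β=1, v≡8 (mod 17); (14|17)=-1, (8|17)=+1; sign (−1)^0·-1^1·+1^1 = -1.
(a,b)_2: α=2, β=-8; u≡7, v≡7 (mod 8); ε(u)ε(v)=1·1, αω(v)=2·0, βω(u)=-8·0; sum ≡ 1  ⇒  -1.
(a,b)_7: α=2, u≡2; β=1, v≡1 (mod 7); (2|7)=+1, (1|7)=+1; sign (−1)^0·+1^1·+1^2 = +1.
(a,b)_11: α=1, u≡9; β=0, v≡5 (mod 11); (9|11)=+1, (5|11)=+1; sign (−1)^0·+1^0·+1^1 = +1.
(a,b)_29: α=-1, u≡14; β=1, v≡19 (mod 29); (14|29)=-1, (19|29)=-1; sign (−1)^0·-1^1·-1^-1 = +1.
(a,b)_∞: sgn(-515185)=−, sgn(44863)=+, so +1.
(a,b)_13: α=-2, u≡11; β=1, v≡11 (mod 13); (11|13)=-1, (11|13)=-1; sign (−1)^0·-1^1·-1^-2 = -1.
(a,b)_5: α=3, u≡2; β=0, v≡2 (mod 5); (2|5)=-1, (2|5)=-1; sign (−1)^0·-1^0·-1^3 = -1.
(a,b)_19: α=1, u≡11; β=2, v≡6 (mod 19); (11|19)=+1, (6|19)=+1; sign (−1)^0·+1^2·+1^1 = +1.
(a,b)_23: α=0, u≡7; β=2, v≡4 (mod 23); (7|23)=-1, (4|23)=+1; sign (−1)^0·-1^2·+1^0 = +1.
(-515185, 44863 / ℚ) ramifies at {2, 5, 13, 17}: a division algebra.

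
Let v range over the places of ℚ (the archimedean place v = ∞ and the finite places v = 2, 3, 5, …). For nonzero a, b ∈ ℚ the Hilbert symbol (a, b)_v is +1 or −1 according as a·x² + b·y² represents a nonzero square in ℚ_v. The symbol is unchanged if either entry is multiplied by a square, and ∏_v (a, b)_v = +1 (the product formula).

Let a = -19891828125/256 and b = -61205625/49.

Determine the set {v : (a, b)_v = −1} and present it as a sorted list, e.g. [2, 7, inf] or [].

(a, b) ≡ (-93, -1209) mod (ℚ^×)²; places V = {2, 3, 5, 7, 13, 31, ∞}.
(a,b)_3: α=5, u≡2; β=5, v≡2 (mod 3); (2|3)=-1, (2|3)=-1; sign (−1)^1·-1^5·-1^5 = -1.
(a,b)_5: α=6, u≡3; β=4, v≡4 (mod 5); (3|5)=-1, (4|5)=+1; sign (−1)^0·-1^4·+1^6 = +1.
(a,b)_∞: sgn(-93)=−, sgn(-1209)=−, so -1.
(a,b)_2: α=-8, β=0; u≡3, v≡7 (mod 8); ε(u)ε(v)=1·1, αω(v)=-8·0, βω(u)=0·1; sum ≡ 1  ⇒  -1.
(a,b)_31: α=1, u≡1; β=1, v≡6 (mod 31); (1|31)=+1, (6|31)=-1; sign (−1)^1·+1^1·-1^1 = +1.
(a,b)_13: α=2, u≡5; β=1, v≡2 (mod 13); (5|13)=-1, (2|13)=-1; sign (−1)^0·-1^1·-1^2 = -1.
(a,b)_7: α=0, u≡5; β=-2, v≡2 (mod 7); (5|7)=-1, (2|7)=+1; sign (−1)^0·-1^-2·+1^0 = +1.
Ram(-93, -1209) = {2, 3, 13, ∞}; no ℚ_2-point on the conic.

[2, 3, 13, inf]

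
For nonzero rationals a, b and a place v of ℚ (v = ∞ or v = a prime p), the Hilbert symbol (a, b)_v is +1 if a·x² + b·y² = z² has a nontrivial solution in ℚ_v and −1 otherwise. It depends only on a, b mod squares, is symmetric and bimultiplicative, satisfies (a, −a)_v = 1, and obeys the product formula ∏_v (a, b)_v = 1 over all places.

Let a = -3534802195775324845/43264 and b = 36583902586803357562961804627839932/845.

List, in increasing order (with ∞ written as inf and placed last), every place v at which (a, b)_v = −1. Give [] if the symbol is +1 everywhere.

[2, 5, 7, 19, 31, 37]

Mod squares: a ≡ -14684005, b ≡ 1964315. Check v ∈ {∞, 2, 3, 5, 7, 13, 17, 19, 23, 29, 31, 37, 47}.
v=47: a=47^0·(≡27), b=47^2·(≡19) mod 47; (27|47)=+1, (19|47)=-1; (−1)^{0·2·23}·(+1)^2·(-1)^0 = +1.
v=17: a=17^3·(≡11), b=17^2·(≡13) mod 17; (11|17)=-1, (13|17)=+1; (−1)^{3·2·8}·(-1)^2·(+1)^3 = +1.
v=7: a=7^5·(≡5), b=7^0·(≡6) mod 7; (5|7)=-1, (6|7)=-1; (−1)^{5·0·3}·(-1)^0·(-1)^5 = -1.
v=19: a=19^2·(≡10), b=19^7·(≡4) mod 19; (10|19)=-1, (4|19)=+1; (−1)^{2·7·9}·(-1)^7·(+1)^2 = -1.
v=13: a=13^-2·(≡5), b=13^-2·(≡7) mod 13; (5|13)=-1, (7|13)=-1; (−1)^{-2·-2·6}·(-1)^-2·(-1)^-2 = +1.
v=∞: -14684005 < 0 and 1964315 > 0  ⇒  (a,b)_∞ = +1.
v=37: a=37^1·(≡12), b=37^2·(≡8) mod 37; (12|37)=+1, (8|37)=-1; (−1)^{1·2·18}·(+1)^2·(-1)^1 = -1.
v=3: a=3^0·(≡2), b=3^6·(≡2) mod 3; (2|3)=-1, (2|3)=-1; (−1)^{0·6·1}·(-1)^6·(-1)^0 = +1.
v=2: v_2(a)=-8, v_2(b)=2; units ≡ 3, 3 (mod 8); ε·ε+αω+βω = 1·1+-8·1+2·1 ≡ 1  ⇒  (a,b)_2 = -1.
v=23: a=23^1·(≡22), b=23^1·(≡16) mod 23; (22|23)=-1, (16|23)=+1; (−1)^{1·1·11}·(-1)^1·(+1)^1 = +1.
v=5: a=5^1·(≡4), b=5^-1·(≡3) mod 5; (4|5)=+1, (3|5)=-1; (−1)^{1·-1·2}·(+1)^-1·(-1)^1 = -1.
v=29: a=29^1·(≡13), b=29^3·(≡23) mod 29; (13|29)=+1, (23|29)=+1; (−1)^{1·3·14}·(+1)^3·(+1)^1 = +1.
v=31: a=31^2·(≡15), b=31^5·(≡5) mod 31; (15|31)=-1, (5|31)=+1; (−1)^{2·5·15}·(-1)^5·(+1)^2 = -1.
|Ram(-14684005, 1964315)| = 6, even; anisotropic at {2, 5, 7, 19, 31, 37}.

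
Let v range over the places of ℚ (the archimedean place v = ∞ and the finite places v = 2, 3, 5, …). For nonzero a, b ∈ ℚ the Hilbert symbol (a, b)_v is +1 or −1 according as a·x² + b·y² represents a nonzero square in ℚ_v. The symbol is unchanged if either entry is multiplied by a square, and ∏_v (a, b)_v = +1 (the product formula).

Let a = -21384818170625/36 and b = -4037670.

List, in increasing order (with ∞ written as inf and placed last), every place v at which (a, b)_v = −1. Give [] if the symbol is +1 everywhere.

[5, 17, 29, inf]

Mod squares: a ≡ -17, b ≡ -448630. Check v ∈ {∞, 2, 3, 5, 7, 13, 17, 29}.
v=5: a=5^4·(≡2), b=5^1·(≡1) mod 5; (2|5)=-1, (1|5)=+1; (−1)^{4·1·2}·(-1)^1·(+1)^4 = -1.
v=3: a=3^-2·(≡1), b=3^2·(≡2) mod 3; (1|3)=+1, (2|3)=-1; (−1)^{-2·2·1}·(+1)^2·(-1)^-2 = +1.
v=7: a=7^2·(≡2), b=7^1·(≡4) mod 7; (2|7)=+1, (4|7)=+1; (−1)^{2·1·3}·(+1)^1·(+1)^2 = +1.
v=17: a=17^3·(≡15), b=17^1·(≡14) mod 17; (15|17)=+1, (14|17)=-1; (−1)^{3·1·8}·(+1)^1·(-1)^3 = -1.
v=2: v_2(a)=-2, v_2(b)=1; units ≡ 7, 5 (mod 8); ε·ε+αω+βω = 1·0+-2·1+1·0 ≡ 0  ⇒  (a,b)_2 = +1.
v=13: a=13^2·(≡9), b=13^1·(≡6) mod 13; (9|13)=+1, (6|13)=-1; (−1)^{2·1·6}·(+1)^1·(-1)^2 = +1.
v=∞: -17 < 0 and -448630 < 0  ⇒  (a,b)_∞ = -1.
v=29: a=29^2·(≡21), b=29^1·(≡28) mod 29; (21|29)=-1, (28|29)=+1; (−1)^{2·1·14}·(-1)^1·(+1)^2 = -1.
Ram(-17, -448630) = {5, 17, 29, ∞}; no ℚ_5-point on the conic.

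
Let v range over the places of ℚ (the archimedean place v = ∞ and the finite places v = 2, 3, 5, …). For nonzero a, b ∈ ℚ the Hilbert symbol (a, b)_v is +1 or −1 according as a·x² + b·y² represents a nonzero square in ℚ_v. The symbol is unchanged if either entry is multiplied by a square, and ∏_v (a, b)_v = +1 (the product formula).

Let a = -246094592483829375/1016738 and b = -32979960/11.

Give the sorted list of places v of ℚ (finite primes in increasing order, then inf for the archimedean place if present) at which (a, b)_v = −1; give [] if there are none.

(a, b) ≡ (-174, -124410) mod (ℚ^×)²; places V = {2, 3, 5, 11, 13, 19, 23, 29, 31, ∞}.
(a,b)_5: α=4, u≡1; β=1, v≡3 (mod 5); (1|5)=+1, (3|5)=-1; sign (−1)^0·+1^1·-1^4 = +1.
(a,b)_2: α=-1, β=3; u≡1, v≡3 (mod 8); ε(u)ε(v)=0·1, αω(v)=-1·1, βω(u)=3·0; sum ≡ 1  ⇒  -1.
(a,b)_11: α=2, u≡8; β=-1, v≡9 (mod 11); (8|11)=-1, (9|11)=+1; sign (−1)^0·-1^-1·+1^2 = -1.
(a,b)_13: α=2, u≡11; β=1, v≡11 (mod 13); (11|13)=-1, (11|13)=-1; sign (−1)^0·-1^1·-1^2 = -1.
(a,b)_19: α=2, u≡5; β=0, v≡8 (mod 19); (5|19)=+1, (8|19)=-1; sign (−1)^0·+1^0·-1^2 = +1.
(a,b)_29: α=3, u≡4; β=1, v≡18 (mod 29); (4|29)=+1, (18|29)=-1; sign (−1)^0·+1^1·-1^3 = -1.
(a,b)_3: α=7, u≡2; β=7, v≡2 (mod 3); (2|3)=-1, (2|3)=-1; sign (−1)^1·-1^7·-1^7 = -1.
(a,b)_23: α=-2, u≡5; β=0, v≡14 (mod 23); (5|23)=-1, (14|23)=-1; sign (−1)^0·-1^0·-1^-2 = +1.
(a,b)_31: α=-2, u≡17; β=0, v≡15 (mod 31); (17|31)=-1, (15|31)=-1; sign (−1)^0·-1^0·-1^-2 = +1.
(a,b)_∞: sgn(-174)=−, sgn(-124410)=−, so -1.
(-174, -124410 / ℚ) ramifies at {2, 3, 11, 13, 29, ∞}: a division algebra.

[2, 3, 11, 13, 29, inf]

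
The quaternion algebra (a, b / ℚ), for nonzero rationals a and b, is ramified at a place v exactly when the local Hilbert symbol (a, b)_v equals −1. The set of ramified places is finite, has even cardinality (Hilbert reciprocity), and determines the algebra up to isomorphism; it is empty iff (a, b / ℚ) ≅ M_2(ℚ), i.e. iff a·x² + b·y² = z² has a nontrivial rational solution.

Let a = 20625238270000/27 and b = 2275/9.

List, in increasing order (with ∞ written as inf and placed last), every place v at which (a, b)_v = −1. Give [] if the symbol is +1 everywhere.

Mod squares: a ≡ 15249, b ≡ 91. Check v ∈ {∞, 2, 3, 5, 7, 13, 17, 23}.
v=13: a=13^3·(≡1), b=13^1·(≡5) mod 13; (1|13)=+1, (5|13)=-1; (−1)^{3·1·6}·(+1)^1·(-1)^3 = -1.
v=17: a=17^1·(≡1), b=17^0·(≡11) mod 17; (1|17)=+1, (11|17)=-1; (−1)^{1·0·8}·(+1)^0·(-1)^1 = -1.
v=5: a=5^4·(≡1), b=5^2·(≡4) mod 5; (1|5)=+1, (4|5)=+1; (−1)^{4·2·2}·(+1)^2·(+1)^4 = +1.
v=3: a=3^-3·(≡1), b=3^-2·(≡1) mod 3; (1|3)=+1, (1|3)=+1; (−1)^{-3·-2·1}·(+1)^-2·(+1)^-3 = +1.
v=23: a=23^1·(≡5), b=23^0·(≡10) mod 23; (5|23)=-1, (10|23)=-1; (−1)^{1·0·11}·(-1)^0·(-1)^1 = -1.
v=7: a=7^4·(≡3), b=7^1·(≡5) mod 7; (3|7)=-1, (5|7)=-1; (−1)^{4·1·3}·(-1)^1·(-1)^4 = -1.
v=∞: 15249 > 0 and 91 > 0  ⇒  (a,b)_∞ = +1.
v=2: v_2(a)=4, v_2(b)=0; units ≡ 1, 3 (mod 8); ε·ε+αω+βω = 0·1+4·1+0·0 ≡ 0  ⇒  (a,b)_2 = +1.
|Ram(15249, 91)| = 4, even; anisotropic at {7, 13, 17, 23}.

[7, 13, 17, 23]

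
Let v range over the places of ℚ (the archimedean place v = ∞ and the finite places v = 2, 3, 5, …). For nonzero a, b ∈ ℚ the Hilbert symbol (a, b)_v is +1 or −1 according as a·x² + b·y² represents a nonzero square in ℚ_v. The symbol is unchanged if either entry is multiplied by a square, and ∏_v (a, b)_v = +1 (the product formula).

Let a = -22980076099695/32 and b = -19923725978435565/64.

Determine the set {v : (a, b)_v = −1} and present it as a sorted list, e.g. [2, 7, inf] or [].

(a, b) ≡ (-2990, -4485) mod (ℚ^×)²; places V = {2, 3, 5, 11, 13, 17, 23, ∞}.
(a,b)_5: α=1, u≡3; β=1, v≡3 (mod 5); (3|5)=-1, (3|5)=-1; sign (−1)^0·-1^1·-1^1 = +1.
(a,b)_11: α=2, u≡6; β=2, v≡5 (mod 11); (6|11)=-1, (5|11)=+1; sign (−1)^0·-1^2·+1^2 = +1.
(a,b)_17: α=4, u≡9; β=6, v≡5 (mod 17); (9|17)=+1, (5|17)=-1; sign (−1)^0·+1^6·-1^4 = +1.
(a,b)_23: α=1, u≡18; β=1, v≡6 (mod 23); (18|23)=+1, (6|23)=+1; sign (−1)^1·+1^1·+1^1 = -1.
(a,b)_13: α=3, u≡4; β=3, v≡5 (mod 13); (4|13)=+1, (5|13)=-1; sign (−1)^0·+1^3·-1^3 = -1.
(a,b)_2: α=-5, β=-6; u≡1, v≡3 (mod 8); ε(u)ε(v)=0·1, αω(v)=-5·1, βω(u)=-6·0; sum ≡ 1  ⇒  -1.
(a,b)_3: α=2, u≡1; β=3, v≡2 (mod 3); (1|3)=+1, (2|3)=-1; sign (−1)^0·+1^3·-1^2 = +1.
(a,b)_∞: sgn(-2990)=−, sgn(-4485)=−, so -1.
Ram(-2990, -4485) = {2, 13, 23, ∞}; no ℚ_2-point on the conic.

[2, 13, 23, inf]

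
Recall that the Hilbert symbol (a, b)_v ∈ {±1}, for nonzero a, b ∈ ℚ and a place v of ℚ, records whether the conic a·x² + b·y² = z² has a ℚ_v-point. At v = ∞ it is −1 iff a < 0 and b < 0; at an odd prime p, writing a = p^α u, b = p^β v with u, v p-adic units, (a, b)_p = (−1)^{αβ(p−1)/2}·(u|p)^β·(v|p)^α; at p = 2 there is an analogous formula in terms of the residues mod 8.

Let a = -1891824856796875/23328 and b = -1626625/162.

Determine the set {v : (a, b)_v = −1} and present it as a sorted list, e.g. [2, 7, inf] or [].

(a, b) ≡ (-1430, -770) mod (ℚ^×)²; places V = {2, 3, 5, 7, 11, 13, ∞}.
(a,b)_5: α=7, u≡1; β=3, v≡1 (mod 5); (1|5)=+1, (1|5)=+1; sign (−1)^0·+1^3·+1^7 = +1.
(a,b)_∞: sgn(-1430)=−, sgn(-770)=−, so -1.
(a,b)_3: α=-6, u≡1; β=-4, v≡1 (mod 3); (1|3)=+1, (1|3)=+1; sign (−1)^0·+1^-4·+1^-6 = +1.
(a,b)_7: α=2, u≡3; β=1, v≡4 (mod 7); (3|7)=-1, (4|7)=+1; sign (−1)^0·-1^1·+1^2 = -1.
(a,b)_13: α=5, u≡7; β=2, v≡10 (mod 13); (7|13)=-1, (10|13)=+1; sign (−1)^0·-1^2·+1^5 = +1.
(a,b)_11: α=3, u≡6; β=1, v≡8 (mod 11); (6|11)=-1, (8|11)=-1; sign (−1)^1·-1^1·-1^3 = -1.
(a,b)_2: α=-5, β=-1; u≡5, v≡7 (mod 8); ε(u)ε(v)=0·1, αω(v)=-5·0, βω(u)=-1·1; sum ≡ 1  ⇒  -1.
|Ram(-1430, -770)| = 4, even; anisotropic at {2, 7, 11, ∞}.

[2, 7, 11, inf]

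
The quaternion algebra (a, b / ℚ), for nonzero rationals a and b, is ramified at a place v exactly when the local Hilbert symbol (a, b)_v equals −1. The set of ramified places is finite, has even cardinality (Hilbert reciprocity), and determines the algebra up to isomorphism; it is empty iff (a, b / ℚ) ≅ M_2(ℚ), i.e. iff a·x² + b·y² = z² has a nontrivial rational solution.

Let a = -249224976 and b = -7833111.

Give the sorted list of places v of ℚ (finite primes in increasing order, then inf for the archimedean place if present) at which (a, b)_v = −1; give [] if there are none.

Mod squares: a ≡ -209, b ≡ -8151. Check v ∈ {∞, 2, 3, 7, 11, 13, 19, 31}.
v=3: a=3^2·(≡1), b=3^1·(≡1) mod 3; (1|3)=+1, (1|3)=+1; (−1)^{2·1·1}·(+1)^1·(+1)^2 = +1.
v=7: a=7^2·(≡4), b=7^0·(≡1) mod 7; (4|7)=+1, (1|7)=+1; (−1)^{2·0·3}·(+1)^0·(+1)^2 = +1.
v=11: a=11^1·(≡5), b=11^1·(≡6) mod 11; (5|11)=+1, (6|11)=-1; (−1)^{1·1·5}·(+1)^1·(-1)^1 = +1.
v=31: a=31^0·(≡20), b=31^2·(≡2) mod 31; (20|31)=+1, (2|31)=+1; (−1)^{0·2·15}·(+1)^2·(+1)^0 = +1.
v=13: a=13^2·(≡3), b=13^1·(≡3) mod 13; (3|13)=+1, (3|13)=+1; (−1)^{2·1·6}·(+1)^1·(+1)^2 = +1.
v=19: a=19^1·(≡2), b=19^1·(≡12) mod 19; (2|19)=-1, (12|19)=-1; (−1)^{1·1·9}·(-1)^1·(-1)^1 = -1.
v=2: v_2(a)=4, v_2(b)=0; units ≡ 7, 1 (mod 8); ε·ε+αω+βω = 1·0+4·0+0·0 ≡ 0  ⇒  (a,b)_2 = +1.
v=∞: -209 < 0 and -8151 < 0  ⇒  (a,b)_∞ = -1.
|Ram(-209, -8151)| = 2, even; anisotropic at {19, ∞}.

[19, inf]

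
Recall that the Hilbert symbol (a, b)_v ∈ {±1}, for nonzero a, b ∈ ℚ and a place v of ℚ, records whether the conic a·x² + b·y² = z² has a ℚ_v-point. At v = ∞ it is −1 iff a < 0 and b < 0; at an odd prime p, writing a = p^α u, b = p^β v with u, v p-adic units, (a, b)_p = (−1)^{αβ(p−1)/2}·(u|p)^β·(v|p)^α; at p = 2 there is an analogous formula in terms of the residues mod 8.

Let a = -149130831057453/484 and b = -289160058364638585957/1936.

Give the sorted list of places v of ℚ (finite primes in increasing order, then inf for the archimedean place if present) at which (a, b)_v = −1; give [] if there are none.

Mod squares: a ≡ -357, b ≡ -266133. Check v ∈ {∞, 2, 3, 7, 11, 17, 19, 23, 29}.
v=11: a=11^-2·(≡2), b=11^-2·(≡5) mod 11; (2|11)=-1, (5|11)=+1; (−1)^{-2·-2·5}·(-1)^-2·(+1)^-2 = +1.
v=23: a=23^2·(≡22), b=23^3·(≡21) mod 23; (22|23)=-1, (21|23)=-1; (−1)^{2·3·11}·(-1)^3·(-1)^2 = -1.
v=2: v_2(a)=-2, v_2(b)=-4; units ≡ 3, 3 (mod 8); ε·ε+αω+βω = 1·1+-2·1+-4·1 ≡ 1  ⇒  (a,b)_2 = -1.
v=19: a=19^2·(≡7), b=19^3·(≡13) mod 19; (7|19)=+1, (13|19)=-1; (−1)^{2·3·9}·(+1)^3·(-1)^2 = +1.
v=29: a=29^2·(≡22), b=29^3·(≡1) mod 29; (22|29)=+1, (1|29)=+1; (−1)^{2·3·14}·(+1)^3·(+1)^2 = +1.
v=∞: -357 < 0 and -266133 < 0  ⇒  (a,b)_∞ = -1.
v=17: a=17^3·(≡1), b=17^4·(≡1) mod 17; (1|17)=+1, (1|17)=+1; (−1)^{3·4·8}·(+1)^4·(+1)^3 = +1.
v=7: a=7^1·(≡5), b=7^1·(≡5) mod 7; (5|7)=-1, (5|7)=-1; (−1)^{1·1·3}·(-1)^1·(-1)^1 = -1.
v=3: a=3^3·(≡1), b=3^5·(≡2) mod 3; (1|3)=+1, (2|3)=-1; (−1)^{3·5·1}·(+1)^5·(-1)^3 = +1.
Ram(-357, -266133) = {2, 7, 23, ∞}; no ℚ_2-point on the conic.

[2, 7, 23, inf]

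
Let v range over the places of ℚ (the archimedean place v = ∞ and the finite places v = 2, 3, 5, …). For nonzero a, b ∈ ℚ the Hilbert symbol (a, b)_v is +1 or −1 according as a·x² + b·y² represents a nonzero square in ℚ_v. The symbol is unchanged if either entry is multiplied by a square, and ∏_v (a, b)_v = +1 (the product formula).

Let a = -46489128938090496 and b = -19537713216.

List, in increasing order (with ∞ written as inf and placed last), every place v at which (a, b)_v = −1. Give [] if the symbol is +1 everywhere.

[7, inf]

Mod squares: a ≡ -8211, b ≡ -161. Check v ∈ {∞, 2, 3, 7, 17, 23}.
v=3: a=3^15·(≡2), b=3^8·(≡1) mod 3; (2|3)=-1, (1|3)=+1; (−1)^{15·8·1}·(-1)^8·(+1)^15 = +1.
v=7: a=7^1·(≡5), b=7^1·(≡6) mod 7; (5|7)=-1, (6|7)=-1; (−1)^{1·1·3}·(-1)^1·(-1)^1 = -1.
v=17: a=17^3·(≡14), b=17^2·(≡2) mod 17; (14|17)=-1, (2|17)=+1; (−1)^{3·2·8}·(-1)^2·(+1)^3 = +1.
v=2: v_2(a)=12, v_2(b)=6; units ≡ 5, 7 (mod 8); ε·ε+αω+βω = 0·1+12·0+6·1 ≡ 0  ⇒  (a,b)_2 = +1.
v=∞: -8211 < 0 and -161 < 0  ⇒  (a,b)_∞ = -1.
v=23: a=23^1·(≡17), b=23^1·(≡16) mod 23; (17|23)=-1, (16|23)=+1; (−1)^{1·1·11}·(-1)^1·(+1)^1 = +1.
Ram(-8211, -161) = {7, ∞}; no ℚ_7-point on the conic.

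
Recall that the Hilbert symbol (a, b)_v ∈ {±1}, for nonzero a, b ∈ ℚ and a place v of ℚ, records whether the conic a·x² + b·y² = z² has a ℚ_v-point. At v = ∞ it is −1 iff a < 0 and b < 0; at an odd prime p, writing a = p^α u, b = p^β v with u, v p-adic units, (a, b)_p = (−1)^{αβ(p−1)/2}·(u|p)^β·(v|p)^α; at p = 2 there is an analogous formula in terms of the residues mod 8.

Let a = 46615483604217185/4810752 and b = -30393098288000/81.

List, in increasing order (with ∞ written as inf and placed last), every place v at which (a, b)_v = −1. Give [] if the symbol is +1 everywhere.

[2, 7, 19, 29]

Mod squares: a ≡ 38570, b ≡ -2030. Check v ∈ {∞, 2, 3, 5, 7, 17, 19, 23, 29}.
v=29: a=29^-1·(≡16), b=29^1·(≡17) mod 29; (16|29)=+1, (17|29)=-1; (−1)^{-1·1·14}·(+1)^1·(-1)^-1 = -1.
v=17: a=17^2·(≡11), b=17^0·(≡12) mod 17; (11|17)=-1, (12|17)=-1; (−1)^{2·0·8}·(-1)^0·(-1)^2 = +1.
v=∞: 38570 > 0 and -2030 < 0  ⇒  (a,b)_∞ = +1.
v=7: a=7^5·(≡4), b=7^3·(≡1) mod 7; (4|7)=+1, (1|7)=+1; (−1)^{5·3·3}·(+1)^3·(+1)^5 = -1.
v=3: a=3^-4·(≡2), b=3^-4·(≡1) mod 3; (2|3)=-1, (1|3)=+1; (−1)^{-4·-4·1}·(-1)^-4·(+1)^-4 = +1.
v=19: a=19^3·(≡11), b=19^2·(≡12) mod 19; (11|19)=+1, (12|19)=-1; (−1)^{3·2·9}·(+1)^2·(-1)^3 = -1.
v=2: v_2(a)=-11, v_2(b)=7; units ≡ 5, 1 (mod 8); ε·ε+αω+βω = 0·0+-11·0+7·1 ≡ 1  ⇒  (a,b)_2 = -1.
v=23: a=23^4·(≡17), b=23^2·(≡10) mod 23; (17|23)=-1, (10|23)=-1; (−1)^{4·2·11}·(-1)^2·(-1)^4 = +1.
v=5: a=5^1·(≡1), b=5^3·(≡1) mod 5; (1|5)=+1, (1|5)=+1; (−1)^{1·3·2}·(+1)^3·(+1)^1 = +1.
Ram(38570, -2030) = {2, 7, 19, 29}; no ℚ_2-point on the conic.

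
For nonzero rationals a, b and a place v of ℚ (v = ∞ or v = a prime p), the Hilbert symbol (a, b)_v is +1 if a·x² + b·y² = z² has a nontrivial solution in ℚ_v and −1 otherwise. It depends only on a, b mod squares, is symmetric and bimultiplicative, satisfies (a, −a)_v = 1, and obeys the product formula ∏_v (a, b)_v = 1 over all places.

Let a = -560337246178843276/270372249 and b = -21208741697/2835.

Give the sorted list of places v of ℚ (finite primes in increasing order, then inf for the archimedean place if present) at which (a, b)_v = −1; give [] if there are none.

Mod squares: a ≡ -19, b ≡ -595. Check v ∈ {∞, 2, 3, 5, 7, 11, 13, 17, 19, 29}.
v=17: a=17^2·(≡8), b=17^1·(≡2) mod 17; (8|17)=+1, (2|17)=+1; (−1)^{2·1·8}·(+1)^1·(+1)^2 = +1.
v=13: a=13^6·(≡6), b=13^4·(≡9) mod 13; (6|13)=-1, (9|13)=+1; (−1)^{6·4·6}·(-1)^4·(+1)^6 = +1.
v=3: a=3^-8·(≡2), b=3^-4·(≡2) mod 3; (2|3)=-1, (2|3)=-1; (−1)^{-8·-4·1}·(-1)^-4·(-1)^-8 = +1.
v=∞: -19 < 0 and -595 < 0  ⇒  (a,b)_∞ = -1.
v=2: v_2(a)=2, v_2(b)=0; units ≡ 5, 5 (mod 8); ε·ε+αω+βω = 0·0+2·1+0·1 ≡ 0  ⇒  (a,b)_2 = +1.
v=5: a=5^0·(≡1), b=5^-1·(≡4) mod 5; (1|5)=+1, (4|5)=+1; (−1)^{0·-1·2}·(+1)^-1·(+1)^0 = +1.
v=29: a=29^-2·(≡3), b=29^0·(≡19) mod 29; (3|29)=-1, (19|29)=-1; (−1)^{-2·0·14}·(-1)^0·(-1)^-2 = +1.
v=19: a=19^3·(≡3), b=19^2·(≡14) mod 19; (3|19)=-1, (14|19)=-1; (−1)^{3·2·9}·(-1)^2·(-1)^3 = -1.
v=7: a=7^-2·(≡2), b=7^-1·(≡3) mod 7; (2|7)=+1, (3|7)=-1; (−1)^{-2·-1·3}·(+1)^-1·(-1)^-2 = +1.
v=11: a=11^4·(≡3), b=11^2·(≡2) mod 11; (3|11)=+1, (2|11)=-1; (−1)^{4·2·5}·(+1)^2·(-1)^4 = +1.
Ram(-19, -595) = {19, ∞}; no ℚ_19-point on the conic.

[19, inf]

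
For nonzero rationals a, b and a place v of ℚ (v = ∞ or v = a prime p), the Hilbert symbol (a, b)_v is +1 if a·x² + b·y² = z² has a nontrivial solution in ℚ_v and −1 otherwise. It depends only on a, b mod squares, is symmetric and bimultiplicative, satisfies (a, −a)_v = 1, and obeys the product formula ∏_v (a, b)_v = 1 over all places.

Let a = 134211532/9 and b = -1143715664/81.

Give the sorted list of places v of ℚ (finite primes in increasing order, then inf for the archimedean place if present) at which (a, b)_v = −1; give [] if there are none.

[2, 17]

Mod squares: a ≡ 63427, b ≡ -1458821. Check v ∈ {∞, 2, 3, 7, 13, 17, 23, 41}.
v=∞: 63427 > 0 and -1458821 < 0  ⇒  (a,b)_∞ = +1.
v=23: a=23^2·(≡2), b=23^1·(≡5) mod 23; (2|23)=+1, (5|23)=-1; (−1)^{2·1·11}·(+1)^1·(-1)^2 = +1.
v=2: v_2(a)=2, v_2(b)=4; units ≡ 3, 3 (mod 8); ε·ε+αω+βω = 1·1+2·1+4·1 ≡ 1  ⇒  (a,b)_2 = -1.
v=13: a=13^1·(≡3), b=13^1·(≡3) mod 13; (3|13)=+1, (3|13)=+1; (−1)^{1·1·6}·(+1)^1·(+1)^1 = +1.
v=3: a=3^-2·(≡1), b=3^-4·(≡1) mod 3; (1|3)=+1, (1|3)=+1; (−1)^{-2·-4·1}·(+1)^-4·(+1)^-2 = +1.
v=41: a=41^1·(≡15), b=41^1·(≡6) mod 41; (15|41)=-1, (6|41)=-1; (−1)^{1·1·20}·(-1)^1·(-1)^1 = +1.
v=17: a=17^1·(≡9), b=17^1·(≡7) mod 17; (9|17)=+1, (7|17)=-1; (−1)^{1·1·8}·(+1)^1·(-1)^1 = -1.
v=7: a=7^1·(≡3), b=7^3·(≡4) mod 7; (3|7)=-1, (4|7)=+1; (−1)^{1·3·3}·(-1)^3·(+1)^1 = +1.
(63427, -1458821 / ℚ) ramifies at {2, 17}: a division algebra.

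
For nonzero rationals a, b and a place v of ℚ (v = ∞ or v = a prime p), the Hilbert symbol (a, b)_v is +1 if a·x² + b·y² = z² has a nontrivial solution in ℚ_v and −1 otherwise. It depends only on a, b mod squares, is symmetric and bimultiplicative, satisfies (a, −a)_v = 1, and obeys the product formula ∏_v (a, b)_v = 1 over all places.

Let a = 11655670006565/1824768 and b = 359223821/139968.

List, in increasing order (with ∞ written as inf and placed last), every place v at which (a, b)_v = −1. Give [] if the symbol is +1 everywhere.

[2, 3, 5, 13, 19, 23]

Mod squares: a ≡ 10623470, b ≡ 12903. Check v ∈ {∞, 2, 3, 5, 11, 13, 17, 19, 23}.
v=11: a=11^-1·(≡3), b=11^1·(≡8) mod 11; (3|11)=+1, (8|11)=-1; (−1)^{-1·1·5}·(+1)^1·(-1)^-1 = +1.
v=19: a=19^1·(≡1), b=19^0·(≡8) mod 19; (1|19)=+1, (8|19)=-1; (−1)^{1·0·9}·(+1)^0·(-1)^1 = -1.
v=17: a=17^7·(≡3), b=17^5·(≡7) mod 17; (3|17)=-1, (7|17)=-1; (−1)^{7·5·8}·(-1)^5·(-1)^7 = +1.
v=3: a=3^-4·(≡2), b=3^-7·(≡2) mod 3; (2|3)=-1, (2|3)=-1; (−1)^{-4·-7·1}·(-1)^-7·(-1)^-4 = -1.
v=13: a=13^1·(≡3), b=13^0·(≡6) mod 13; (3|13)=+1, (6|13)=-1; (−1)^{1·0·6}·(+1)^0·(-1)^1 = -1.
v=2: v_2(a)=-11, v_2(b)=-6; units ≡ 7, 7 (mod 8); ε·ε+αω+βω = 1·1+-11·0+-6·0 ≡ 1  ⇒  (a,b)_2 = -1.
v=5: a=5^1·(≡1), b=5^0·(≡2) mod 5; (1|5)=+1, (2|5)=-1; (−1)^{1·0·2}·(+1)^0·(-1)^1 = -1.
v=23: a=23^1·(≡8), b=23^1·(≡16) mod 23; (8|23)=+1, (16|23)=+1; (−1)^{1·1·11}·(+1)^1·(+1)^1 = -1.
v=∞: 10623470 > 0 and 12903 > 0  ⇒  (a,b)_∞ = +1.
Ram(10623470, 12903) = {2, 3, 5, 13, 19, 23}; no ℚ_2-point on the conic.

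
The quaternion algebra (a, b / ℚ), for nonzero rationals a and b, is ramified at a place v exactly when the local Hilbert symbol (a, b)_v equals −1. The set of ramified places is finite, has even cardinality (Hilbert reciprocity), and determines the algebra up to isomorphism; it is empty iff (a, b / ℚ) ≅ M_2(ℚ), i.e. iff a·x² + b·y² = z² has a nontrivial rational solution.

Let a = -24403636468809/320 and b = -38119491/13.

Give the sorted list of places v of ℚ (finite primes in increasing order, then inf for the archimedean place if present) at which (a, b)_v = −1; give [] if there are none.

[5, 17, 47, inf]

Mod squares: a ≡ -58045, b ≡ -6117943. Check v ∈ {∞, 2, 3, 5, 13, 17, 19, 29, 31, 47}.
v=29: a=29^2·(≡5), b=29^0·(≡4) mod 29; (5|29)=+1, (4|29)=+1; (−1)^{2·0·14}·(+1)^0·(+1)^2 = +1.
v=19: a=19^1·(≡4), b=19^1·(≡10) mod 19; (4|19)=+1, (10|19)=-1; (−1)^{1·1·9}·(+1)^1·(-1)^1 = +1.
v=2: v_2(a)=-6, v_2(b)=0; units ≡ 3, 1 (mod 8); ε·ε+αω+βω = 1·0+-6·0+0·1 ≡ 0  ⇒  (a,b)_2 = +1.
v=13: a=13^1·(≡2), b=13^-1·(≡6) mod 13; (2|13)=-1, (6|13)=-1; (−1)^{1·-1·6}·(-1)^-1·(-1)^1 = +1.
v=17: a=17^2·(≡10), b=17^1·(≡10) mod 17; (10|17)=-1, (10|17)=-1; (−1)^{2·1·8}·(-1)^1·(-1)^2 = -1.
v=47: a=47^1·(≡16), b=47^1·(≡2) mod 47; (16|47)=+1, (2|47)=+1; (−1)^{1·1·23}·(+1)^1·(+1)^1 = -1.
v=5: a=5^-1·(≡4), b=5^0·(≡3) mod 5; (4|5)=+1, (3|5)=-1; (−1)^{-1·0·2}·(+1)^0·(-1)^-1 = -1.
v=∞: -58045 < 0 and -6117943 < 0  ⇒  (a,b)_∞ = -1.
v=31: a=31^2·(≡18), b=31^1·(≡6) mod 31; (18|31)=+1, (6|31)=-1; (−1)^{2·1·15}·(+1)^1·(-1)^2 = +1.
v=3: a=3^2·(≡2), b=3^4·(≡2) mod 3; (2|3)=-1, (2|3)=-1; (−1)^{2·4·1}·(-1)^4·(-1)^2 = +1.
(-58045, -6117943 / ℚ) ramifies at {5, 17, 47, ∞}: a division algebra.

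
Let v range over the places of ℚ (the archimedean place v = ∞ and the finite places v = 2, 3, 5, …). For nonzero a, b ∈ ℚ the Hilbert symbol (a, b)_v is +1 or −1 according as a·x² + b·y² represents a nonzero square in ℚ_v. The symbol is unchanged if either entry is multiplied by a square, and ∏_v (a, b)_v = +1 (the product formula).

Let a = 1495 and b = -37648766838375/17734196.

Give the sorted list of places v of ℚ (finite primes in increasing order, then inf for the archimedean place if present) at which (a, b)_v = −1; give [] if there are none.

[5, 19]

Mod squares: a ≡ 1495, b ≡ -597835. Check v ∈ {∞, 2, 3, 5, 7, 11, 13, 17, 19, 23, 29, 31, 37}.
v=37: a=37^0·(≡15), b=37^2·(≡33) mod 37; (15|37)=-1, (33|37)=+1; (−1)^{0·2·18}·(-1)^2·(+1)^0 = +1.
v=29: a=29^0·(≡16), b=29^-1·(≡20) mod 29; (16|29)=+1, (20|29)=+1; (−1)^{0·-1·14}·(+1)^-1·(+1)^0 = +1.
v=2: v_2(a)=0, v_2(b)=-2; units ≡ 7, 5 (mod 8); ε·ε+αω+βω = 1·0+0·1+-2·0 ≡ 0  ⇒  (a,b)_2 = +1.
v=13: a=13^1·(≡11), b=13^0·(≡4) mod 13; (11|13)=-1, (4|13)=+1; (−1)^{1·0·6}·(-1)^0·(+1)^1 = +1.
v=3: a=3^0·(≡1), b=3^2·(≡2) mod 3; (1|3)=+1, (2|3)=-1; (−1)^{0·2·1}·(+1)^2·(-1)^0 = +1.
v=31: a=31^0·(≡7), b=31^1·(≡28) mod 31; (7|31)=+1, (28|31)=+1; (−1)^{0·1·15}·(+1)^1·(+1)^0 = +1.
v=17: a=17^0·(≡16), b=17^-2·(≡8) mod 17; (16|17)=+1, (8|17)=+1; (−1)^{0·-2·8}·(+1)^-2·(+1)^0 = +1.
v=∞: 1495 > 0 and -597835 < 0  ⇒  (a,b)_∞ = +1.
v=11: a=11^0·(≡10), b=11^2·(≡1) mod 11; (10|11)=-1, (1|11)=+1; (−1)^{0·2·5}·(-1)^2·(+1)^0 = +1.
v=7: a=7^0·(≡4), b=7^3·(≡4) mod 7; (4|7)=+1, (4|7)=+1; (−1)^{0·3·3}·(+1)^3·(+1)^0 = +1.
v=19: a=19^0·(≡13), b=19^1·(≡14) mod 19; (13|19)=-1, (14|19)=-1; (−1)^{0·1·9}·(-1)^1·(-1)^0 = -1.
v=5: a=5^1·(≡4), b=5^3·(≡3) mod 5; (4|5)=+1, (3|5)=-1; (−1)^{1·3·2}·(+1)^3·(-1)^1 = -1.
v=23: a=23^1·(≡19), b=23^-2·(≡3) mod 23; (19|23)=-1, (3|23)=+1; (−1)^{1·-2·11}·(-1)^-2·(+1)^1 = +1.
|Ram(1495, -597835)| = 2, even; anisotropic at {5, 19}.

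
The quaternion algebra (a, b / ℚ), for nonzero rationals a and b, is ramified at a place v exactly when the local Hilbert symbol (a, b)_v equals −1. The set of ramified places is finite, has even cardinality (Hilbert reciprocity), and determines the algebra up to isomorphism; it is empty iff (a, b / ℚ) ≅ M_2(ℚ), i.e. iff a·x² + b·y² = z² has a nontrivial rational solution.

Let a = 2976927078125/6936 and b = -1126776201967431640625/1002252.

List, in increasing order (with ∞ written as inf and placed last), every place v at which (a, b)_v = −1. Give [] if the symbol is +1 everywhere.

Mod squares: a ≡ 462, b ≡ -195. Check v ∈ {∞, 2, 3, 5, 7, 11, 13, 17}.
v=17: a=17^-2·(≡14), b=17^-4·(≡4) mod 17; (14|17)=-1, (4|17)=+1; (−1)^{-2·-4·8}·(-1)^-4·(+1)^-2 = +1.
v=7: a=7^1·(≡5), b=7^2·(≡1) mod 7; (5|7)=-1, (1|7)=+1; (−1)^{1·2·3}·(-1)^2·(+1)^1 = +1.
v=13: a=13^2·(≡6), b=13^3·(≡2) mod 13; (6|13)=-1, (2|13)=-1; (−1)^{2·3·6}·(-1)^3·(-1)^2 = -1.
v=3: a=3^-1·(≡1), b=3^-1·(≡1) mod 3; (1|3)=+1, (1|3)=+1; (−1)^{-1·-1·1}·(+1)^-1·(+1)^-1 = -1.
v=2: v_2(a)=-3, v_2(b)=-2; units ≡ 7, 5 (mod 8); ε·ε+αω+βω = 1·0+-3·1+-2·0 ≡ 1  ⇒  (a,b)_2 = -1.
v=∞: 462 > 0 and -195 < 0  ⇒  (a,b)_∞ = +1.
v=5: a=5^6·(≡3), b=5^11·(≡1) mod 5; (3|5)=-1, (1|5)=+1; (−1)^{6·11·2}·(-1)^11·(+1)^6 = -1.
v=11: a=11^5·(≡5), b=11^8·(≡1) mod 11; (5|11)=+1, (1|11)=+1; (−1)^{5·8·5}·(+1)^8·(+1)^5 = +1.
|Ram(462, -195)| = 4, even; anisotropic at {2, 3, 5, 13}.

[2, 3, 5, 13]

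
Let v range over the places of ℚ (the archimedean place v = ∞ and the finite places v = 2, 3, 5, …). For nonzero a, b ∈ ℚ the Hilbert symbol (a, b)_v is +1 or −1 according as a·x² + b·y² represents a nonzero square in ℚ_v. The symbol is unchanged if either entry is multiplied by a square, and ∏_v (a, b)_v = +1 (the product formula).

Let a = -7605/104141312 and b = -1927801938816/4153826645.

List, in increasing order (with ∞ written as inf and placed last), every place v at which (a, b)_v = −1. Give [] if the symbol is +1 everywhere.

Mod squares: a ≡ -10, b ≡ -470. Check v ∈ {∞, 2, 3, 5, 11, 13, 17, 19, 37, 41, 47}.
v=13: a=13^2·(≡10), b=13^2·(≡6) mod 13; (10|13)=+1, (6|13)=-1; (−1)^{2·2·6}·(+1)^2·(-1)^2 = +1.
v=3: a=3^2·(≡2), b=3^8·(≡1) mod 3; (2|3)=-1, (1|3)=+1; (−1)^{2·8·1}·(-1)^8·(+1)^2 = +1.
v=2: v_2(a)=-9, v_2(b)=7; units ≡ 3, 5 (mod 8); ε·ε+αω+βω = 1·0+-9·1+7·1 ≡ 0  ⇒  (a,b)_2 = +1.
v=17: a=17^0·(≡5), b=17^2·(≡5) mod 17; (5|17)=-1, (5|17)=-1; (−1)^{0·2·8}·(-1)^2·(-1)^0 = +1.
v=5: a=5^1·(≡2), b=5^-1·(≡1) mod 5; (2|5)=-1, (1|5)=+1; (−1)^{1·-1·2}·(-1)^-1·(+1)^1 = -1.
v=37: a=37^0·(≡27), b=37^-2·(≡9) mod 37; (27|37)=+1, (9|37)=+1; (−1)^{0·-2·18}·(+1)^-2·(+1)^0 = +1.
v=19: a=19^0·(≡4), b=19^-2·(≡9) mod 19; (4|19)=+1, (9|19)=+1; (−1)^{0·-2·9}·(+1)^-2·(+1)^0 = +1.
v=∞: -10 < 0 and -470 < 0  ⇒  (a,b)_∞ = -1.
v=47: a=47^0·(≡2), b=47^1·(≡3) mod 47; (2|47)=+1, (3|47)=+1; (−1)^{0·1·23}·(+1)^1·(+1)^0 = +1.
v=41: a=41^-2·(≡21), b=41^-2·(≡12) mod 41; (21|41)=+1, (12|41)=-1; (−1)^{-2·-2·20}·(+1)^-2·(-1)^-2 = +1.
v=11: a=11^-2·(≡4), b=11^0·(≡5) mod 11; (4|11)=+1, (5|11)=+1; (−1)^{-2·0·5}·(+1)^0·(+1)^-2 = +1.
|Ram(-10, -470)| = 2, even; anisotropic at {5, ∞}.

[5, inf]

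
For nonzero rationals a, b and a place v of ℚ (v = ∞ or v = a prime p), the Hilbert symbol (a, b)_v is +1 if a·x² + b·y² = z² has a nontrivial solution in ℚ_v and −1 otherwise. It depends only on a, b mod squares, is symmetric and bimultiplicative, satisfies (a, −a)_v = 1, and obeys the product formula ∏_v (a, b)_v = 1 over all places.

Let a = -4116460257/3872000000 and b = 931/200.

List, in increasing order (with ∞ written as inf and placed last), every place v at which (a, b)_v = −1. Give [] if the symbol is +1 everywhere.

[]

Mod squares: a ≡ -34, b ≡ 38. Check v ∈ {∞, 2, 3, 5, 7, 11, 13, 17, 19}.
v=19: a=19^2·(≡5), b=19^1·(≡3) mod 19; (5|19)=+1, (3|19)=-1; (−1)^{2·1·9}·(+1)^1·(-1)^2 = +1.
v=13: a=13^2·(≡2), b=13^0·(≡12) mod 13; (2|13)=-1, (12|13)=+1; (−1)^{2·0·6}·(-1)^0·(+1)^2 = +1.
v=5: a=5^-6·(≡1), b=5^-2·(≡2) mod 5; (1|5)=+1, (2|5)=-1; (−1)^{-6·-2·2}·(+1)^-2·(-1)^-6 = +1.
v=11: a=11^-2·(≡8), b=11^0·(≡9) mod 11; (8|11)=-1, (9|11)=+1; (−1)^{-2·0·5}·(-1)^0·(+1)^-2 = +1.
v=17: a=17^1·(≡1), b=17^0·(≡1) mod 17; (1|17)=+1, (1|17)=+1; (−1)^{1·0·8}·(+1)^0·(+1)^1 = +1.
v=2: v_2(a)=-11, v_2(b)=-3; units ≡ 7, 3 (mod 8); ε·ε+αω+βω = 1·1+-11·1+-3·0 ≡ 0  ⇒  (a,b)_2 = +1.
v=3: a=3^4·(≡2), b=3^0·(≡2) mod 3; (2|3)=-1, (2|3)=-1; (−1)^{4·0·1}·(-1)^0·(-1)^4 = +1.
v=7: a=7^2·(≡1), b=7^2·(≡3) mod 7; (1|7)=+1, (3|7)=-1; (−1)^{2·2·3}·(+1)^2·(-1)^2 = +1.
v=∞: -34 < 0 and 38 > 0  ⇒  (a,b)_∞ = +1.
Ram(a, b) = ∅: the form -34·x² + 38·y² − z² is isotropic over every ℚ_v, so by Hasse–Minkowski it is isotropic over ℚ.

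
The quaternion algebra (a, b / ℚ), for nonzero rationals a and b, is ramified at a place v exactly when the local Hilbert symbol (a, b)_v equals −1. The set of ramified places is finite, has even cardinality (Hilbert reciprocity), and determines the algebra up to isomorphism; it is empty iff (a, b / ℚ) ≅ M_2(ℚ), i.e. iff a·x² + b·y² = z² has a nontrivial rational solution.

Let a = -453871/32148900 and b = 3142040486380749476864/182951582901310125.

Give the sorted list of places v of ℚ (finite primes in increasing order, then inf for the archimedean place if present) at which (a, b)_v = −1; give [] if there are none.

[11, 31]

Mod squares: a ≡ -31, b ≡ 1705. Check v ∈ {∞, 2, 3, 5, 7, 11, 17, 19, 31}.
v=31: a=31^1·(≡30), b=31^3·(≡27) mod 31; (30|31)=-1, (27|31)=-1; (−1)^{1·3·15}·(-1)^3·(-1)^1 = -1.
v=5: a=5^-2·(≡4), b=5^-3·(≡4) mod 5; (4|5)=+1, (4|5)=+1; (−1)^{-2·-3·2}·(+1)^-3·(+1)^-2 = +1.
v=17: a=17^0·(≡14), b=17^-2·(≡6) mod 17; (14|17)=-1, (6|17)=-1; (−1)^{0·-2·8}·(-1)^-2·(-1)^0 = +1.
v=19: a=19^0·(≡11), b=19^2·(≡2) mod 19; (11|19)=+1, (2|19)=-1; (−1)^{0·2·9}·(+1)^2·(-1)^0 = +1.
v=∞: -31 < 0 and 1705 > 0  ⇒  (a,b)_∞ = +1.
v=7: a=7^-2·(≡4), b=7^-6·(≡2) mod 7; (4|7)=+1, (2|7)=+1; (−1)^{-2·-6·3}·(+1)^-6·(+1)^-2 = +1.
v=3: a=3^-8·(≡2), b=3^-16·(≡1) mod 3; (2|3)=-1, (1|3)=+1; (−1)^{-8·-16·1}·(-1)^-16·(+1)^-8 = +1.
v=2: v_2(a)=-2, v_2(b)=10; units ≡ 1, 1 (mod 8); ε·ε+αω+βω = 0·0+-2·0+10·0 ≡ 0  ⇒  (a,b)_2 = +1.
v=11: a=11^4·(≡8), b=11^11·(≡5) mod 11; (8|11)=-1, (5|11)=+1; (−1)^{4·11·5}·(-1)^11·(+1)^4 = -1.
(-31, 1705 / ℚ) ramifies at {11, 31}: a division algebra.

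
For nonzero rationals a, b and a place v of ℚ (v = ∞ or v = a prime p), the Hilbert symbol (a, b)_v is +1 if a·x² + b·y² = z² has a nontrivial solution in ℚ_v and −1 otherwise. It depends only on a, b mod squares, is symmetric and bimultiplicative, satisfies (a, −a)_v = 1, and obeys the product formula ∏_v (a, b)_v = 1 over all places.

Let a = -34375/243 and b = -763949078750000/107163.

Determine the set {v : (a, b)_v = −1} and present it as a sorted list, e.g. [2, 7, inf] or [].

[2, 5, 11, inf]

Mod squares: a ≡ -165, b ≡ -3705. Check v ∈ {∞, 2, 3, 5, 7, 11, 13, 19}.
v=7: a=7^0·(≡6), b=7^-2·(≡6) mod 7; (6|7)=-1, (6|7)=-1; (−1)^{0·-2·3}·(-1)^-2·(-1)^0 = +1.
v=11: a=11^1·(≡10), b=11^4·(≡8) mod 11; (10|11)=-1, (8|11)=-1; (−1)^{1·4·5}·(-1)^4·(-1)^1 = -1.
v=∞: -165 < 0 and -3705 < 0  ⇒  (a,b)_∞ = -1.
v=3: a=3^-5·(≡2), b=3^-7·(≡1) mod 3; (2|3)=-1, (1|3)=+1; (−1)^{-5·-7·1}·(-1)^-7·(+1)^-5 = +1.
v=13: a=13^0·(≡4), b=13^3·(≡9) mod 13; (4|13)=+1, (9|13)=+1; (−1)^{0·3·6}·(+1)^3·(+1)^0 = +1.
v=5: a=5^5·(≡3), b=5^7·(≡4) mod 5; (3|5)=-1, (4|5)=+1; (−1)^{5·7·2}·(-1)^7·(+1)^5 = -1.
v=2: v_2(a)=0, v_2(b)=4; units ≡ 3, 7 (mod 8); ε·ε+αω+βω = 1·1+0·0+4·1 ≡ 1  ⇒  (a,b)_2 = -1.
v=19: a=19^0·(≡1), b=19^1·(≡3) mod 19; (1|19)=+1, (3|19)=-1; (−1)^{0·1·9}·(+1)^1·(-1)^0 = +1.
Ram(-165, -3705) = {2, 5, 11, ∞}; no ℚ_2-point on the conic.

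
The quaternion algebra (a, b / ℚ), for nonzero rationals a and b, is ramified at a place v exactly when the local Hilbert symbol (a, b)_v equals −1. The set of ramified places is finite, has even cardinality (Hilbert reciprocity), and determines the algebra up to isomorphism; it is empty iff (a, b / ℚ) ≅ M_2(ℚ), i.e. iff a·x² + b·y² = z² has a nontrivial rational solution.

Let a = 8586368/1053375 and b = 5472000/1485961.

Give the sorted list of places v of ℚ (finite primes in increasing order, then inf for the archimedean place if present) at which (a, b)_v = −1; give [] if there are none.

[2, 3]

Mod squares: a ≡ 30, b ≡ 95. Check v ∈ {∞, 2, 3, 5, 7, 19, 23, 37, 53}.
v=∞: 30 > 0 and 95 > 0  ⇒  (a,b)_∞ = +1.
v=7: a=7^2·(≡1), b=7^0·(≡2) mod 7; (1|7)=+1, (2|7)=+1; (−1)^{2·0·3}·(+1)^0·(+1)^2 = +1.
v=19: a=19^0·(≡9), b=19^1·(≡4) mod 19; (9|19)=+1, (4|19)=+1; (−1)^{0·1·9}·(+1)^1·(+1)^0 = +1.
v=23: a=23^0·(≡19), b=23^-2·(≡8) mod 23; (19|23)=-1, (8|23)=+1; (−1)^{0·-2·11}·(-1)^-2·(+1)^0 = +1.
v=2: v_2(a)=7, v_2(b)=8; units ≡ 7, 7 (mod 8); ε·ε+αω+βω = 1·1+7·0+8·0 ≡ 1  ⇒  (a,b)_2 = -1.
v=37: a=37^2·(≡16), b=37^0·(≡36) mod 37; (16|37)=+1, (36|37)=+1; (−1)^{2·0·18}·(+1)^0·(+1)^2 = +1.
v=3: a=3^-1·(≡1), b=3^2·(≡2) mod 3; (1|3)=+1, (2|3)=-1; (−1)^{-1·2·1}·(+1)^2·(-1)^-1 = -1.
v=5: a=5^-3·(≡4), b=5^3·(≡1) mod 5; (4|5)=+1, (1|5)=+1; (−1)^{-3·3·2}·(+1)^3·(+1)^-3 = +1.
v=53: a=53^-2·(≡39), b=53^-2·(≡38) mod 53; (39|53)=-1, (38|53)=+1; (−1)^{-2·-2·26}·(-1)^-2·(+1)^-2 = +1.
Ram(30, 95) = {2, 3}; no ℚ_2-point on the conic.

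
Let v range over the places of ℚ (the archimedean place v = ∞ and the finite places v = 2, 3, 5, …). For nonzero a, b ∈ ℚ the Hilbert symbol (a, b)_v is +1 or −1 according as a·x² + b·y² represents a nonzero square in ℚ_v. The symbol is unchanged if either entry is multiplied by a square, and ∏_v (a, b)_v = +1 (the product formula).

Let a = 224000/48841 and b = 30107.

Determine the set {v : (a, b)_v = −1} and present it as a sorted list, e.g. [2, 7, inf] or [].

[2, 5, 7, 11]

(a, b) ≡ (35, 30107) mod (ℚ^×)²; places V = {2, 5, 7, 11, 13, 17, 23, ∞}.
(a,b)_2: α=8, β=0; u≡3, v≡3 (mod 8); ε(u)ε(v)=1·1, αω(v)=8·1, βω(u)=0·1; sum ≡ 1  ⇒  -1.
(a,b)_5: α=3, u≡2; β=0, v≡2 (mod 5); (2|5)=-1, (2|5)=-1; sign (−1)^0·-1^0·-1^3 = -1.
(a,b)_11: α=0, u≡7; β=1, v≡9 (mod 11); (7|11)=-1, (9|11)=+1; sign (−1)^0·-1^1·+1^0 = -1.
(a,b)_13: α=-2, u≡12; β=0, v≡12 (mod 13); (12|13)=+1, (12|13)=+1; sign (−1)^0·+1^0·+1^-2 = +1.
(a,b)_7: α=1, u≡5; β=1, v≡3 (mod 7); (5|7)=-1, (3|7)=-1; sign (−1)^1·-1^1·-1^1 = -1.
(a,b)_17: α=-2, u≡9; β=1, v≡3 (mod 17); (9|17)=+1, (3|17)=-1; sign (−1)^0·+1^1·-1^-2 = +1.
(a,b)_23: α=0, u≡6; β=1, v≡21 (mod 23); (6|23)=+1, (21|23)=-1; sign (−1)^0·+1^1·-1^0 = +1.
(a,b)_∞: sgn(35)=+, sgn(30107)=+, so +1.
|Ram(35, 30107)| = 4, even; anisotropic at {2, 5, 7, 11}.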